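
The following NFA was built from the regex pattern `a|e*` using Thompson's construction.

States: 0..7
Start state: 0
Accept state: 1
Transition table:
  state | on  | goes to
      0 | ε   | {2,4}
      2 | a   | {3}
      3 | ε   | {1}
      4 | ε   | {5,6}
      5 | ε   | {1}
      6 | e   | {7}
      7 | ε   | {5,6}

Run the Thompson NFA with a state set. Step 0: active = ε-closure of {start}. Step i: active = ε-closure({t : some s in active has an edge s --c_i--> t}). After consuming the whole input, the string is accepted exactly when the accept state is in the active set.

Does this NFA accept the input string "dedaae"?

start: ε-closure({0}) = {0,1,2,4,5,6}
'd' @ 1: {}  — no active states
rest 'edaae' ignored (set empty)
final: {}; accept 1 not in set

Answer: REJECT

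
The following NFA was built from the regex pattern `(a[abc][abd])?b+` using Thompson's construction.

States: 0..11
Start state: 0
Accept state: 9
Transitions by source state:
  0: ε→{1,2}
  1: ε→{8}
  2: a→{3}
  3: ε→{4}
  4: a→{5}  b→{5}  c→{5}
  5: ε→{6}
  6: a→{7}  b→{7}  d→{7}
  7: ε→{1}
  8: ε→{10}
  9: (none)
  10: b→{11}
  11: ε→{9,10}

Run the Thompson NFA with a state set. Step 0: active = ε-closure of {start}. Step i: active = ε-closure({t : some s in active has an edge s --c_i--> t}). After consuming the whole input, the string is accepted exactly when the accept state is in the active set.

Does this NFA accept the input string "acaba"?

S₀ = ε-closure({0}) = {0,1,2,8,10}
'a' @ 1: {3,4}
'c' @ 2: {5,6}
'a' @ 3: {1,7,8,10}
'b' @ 4: {9,10,11}  (accept∈set)
'a' @ 5: {}  — dead — no transitions
final: {}; accept 9 not in set

Answer: REJECT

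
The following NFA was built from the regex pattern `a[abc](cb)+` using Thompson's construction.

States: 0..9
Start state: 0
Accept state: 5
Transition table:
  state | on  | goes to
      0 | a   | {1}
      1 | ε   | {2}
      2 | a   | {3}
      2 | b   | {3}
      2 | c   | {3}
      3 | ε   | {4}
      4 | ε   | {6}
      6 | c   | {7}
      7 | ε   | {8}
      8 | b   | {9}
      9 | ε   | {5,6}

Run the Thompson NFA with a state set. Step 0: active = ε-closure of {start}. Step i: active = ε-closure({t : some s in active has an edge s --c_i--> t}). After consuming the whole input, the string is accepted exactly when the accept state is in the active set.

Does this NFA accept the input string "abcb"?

Answer: ACCEPT

Trace:
start: ε-closure({0}) = {0}
'a' @ 1: {1,2}
'b' @ 2: {3,4,6}
'c' @ 3: {7,8}
'b' @ 4: {5,6,9}  [accepting]
final: {5,6,9}; accept 5 in set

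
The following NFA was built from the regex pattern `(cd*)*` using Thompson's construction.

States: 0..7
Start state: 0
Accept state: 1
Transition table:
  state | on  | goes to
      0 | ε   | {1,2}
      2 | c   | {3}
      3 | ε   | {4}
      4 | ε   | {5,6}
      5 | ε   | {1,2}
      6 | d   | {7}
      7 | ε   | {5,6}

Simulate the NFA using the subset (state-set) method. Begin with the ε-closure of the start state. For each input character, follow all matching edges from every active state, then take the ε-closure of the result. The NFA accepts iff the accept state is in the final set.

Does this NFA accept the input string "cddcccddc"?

Answer: ACCEPT

Derivation:
initial (ε-close {0}): {0,1,2}
'c' @ 1: {1,2,3,4,5,6}  ✓accept
'd' @ 2: {1,2,5,6,7}  ✓accept
'd' @ 3: {1,2,5,6,7}  ✓accept
'c' @ 4: {1,2,3,4,5,6}  ✓accept
'c' @ 5: {1,2,3,4,5,6}  ✓accept
'c' @ 6: {1,2,3,4,5,6}  ✓accept
'd' @ 7: {1,2,5,6,7}  ✓accept
'd' @ 8: {1,2,5,6,7}  ✓accept
'c' @ 9: {1,2,3,4,5,6}  ✓accept
end set {1,2,3,4,5,6} — state 1 in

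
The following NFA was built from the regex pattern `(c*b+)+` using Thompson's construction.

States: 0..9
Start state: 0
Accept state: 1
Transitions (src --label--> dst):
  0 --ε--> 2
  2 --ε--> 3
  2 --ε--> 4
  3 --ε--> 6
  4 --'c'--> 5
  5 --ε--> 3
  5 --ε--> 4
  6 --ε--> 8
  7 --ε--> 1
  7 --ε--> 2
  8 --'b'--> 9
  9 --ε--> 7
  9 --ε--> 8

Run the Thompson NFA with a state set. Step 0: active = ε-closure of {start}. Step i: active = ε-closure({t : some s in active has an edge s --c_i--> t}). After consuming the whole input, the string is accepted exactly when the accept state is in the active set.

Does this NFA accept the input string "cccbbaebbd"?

S₀ = ε-closure({0}) = {0,2,3,4,6,8}
'c' @ 1: {3,4,5,6,8}
'c' @ 2: {3,4,5,6,8}
'c' @ 3: {3,4,5,6,8}
'b' @ 4: {1,2,3,4,6,7,8,9}  (accept∈set)
'b' @ 5: {1,2,3,4,6,7,8,9}  (accept∈set)
'a' @ 6: {}  — dead — no transitions
rest 'ebbd' ignored (set empty)
final: {}; accept 1 not in set

Answer: REJECT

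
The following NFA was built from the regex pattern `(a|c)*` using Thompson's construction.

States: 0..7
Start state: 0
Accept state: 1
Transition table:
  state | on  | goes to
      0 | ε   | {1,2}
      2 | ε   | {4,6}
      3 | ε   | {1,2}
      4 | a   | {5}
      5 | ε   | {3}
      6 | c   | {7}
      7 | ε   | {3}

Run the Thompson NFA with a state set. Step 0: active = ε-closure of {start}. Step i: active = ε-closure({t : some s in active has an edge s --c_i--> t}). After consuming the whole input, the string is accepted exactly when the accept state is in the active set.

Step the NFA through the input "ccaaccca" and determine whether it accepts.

Answer: ACCEPT

Derivation:
S₀ = ε-closure({0}) = {0,1,2,4,6}
'c' @ 1: {1,2,3,4,6,7}  (accept∈set)
'c' @ 2: {1,2,3,4,6,7}  (accept∈set)
'a' @ 3: {1,2,3,4,5,6}  (accept∈set)
'a' @ 4: {1,2,3,4,5,6}  (accept∈set)
'c' @ 5: {1,2,3,4,6,7}  (accept∈set)
'c' @ 6: {1,2,3,4,6,7}  (accept∈set)
'c' @ 7: {1,2,3,4,6,7}  (accept∈set)
'a' @ 8: {1,2,3,4,5,6}  (accept∈set)
final: {1,2,3,4,5,6}; accept 1 in set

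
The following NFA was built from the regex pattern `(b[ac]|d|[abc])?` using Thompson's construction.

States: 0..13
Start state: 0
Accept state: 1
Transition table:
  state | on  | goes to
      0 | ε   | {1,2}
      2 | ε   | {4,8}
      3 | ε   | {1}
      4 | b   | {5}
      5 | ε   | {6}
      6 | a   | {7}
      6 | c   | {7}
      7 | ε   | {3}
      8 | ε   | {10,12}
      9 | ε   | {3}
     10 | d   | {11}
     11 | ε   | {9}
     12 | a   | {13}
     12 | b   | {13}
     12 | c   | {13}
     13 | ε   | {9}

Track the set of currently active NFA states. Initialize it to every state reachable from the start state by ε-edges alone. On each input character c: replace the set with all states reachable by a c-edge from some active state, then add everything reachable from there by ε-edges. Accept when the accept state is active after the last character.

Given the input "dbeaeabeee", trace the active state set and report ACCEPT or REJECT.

Answer: REJECT

Steps:
initial (ε-close {0}): {0,1,2,4,8,10,12}
'd' @ 1: {1,3,9,11}  ✓accept
'b' @ 2: {}  — no active states
rest 'eaeabeee' ignored (set empty)
after full input: {}  (accept=1 not in)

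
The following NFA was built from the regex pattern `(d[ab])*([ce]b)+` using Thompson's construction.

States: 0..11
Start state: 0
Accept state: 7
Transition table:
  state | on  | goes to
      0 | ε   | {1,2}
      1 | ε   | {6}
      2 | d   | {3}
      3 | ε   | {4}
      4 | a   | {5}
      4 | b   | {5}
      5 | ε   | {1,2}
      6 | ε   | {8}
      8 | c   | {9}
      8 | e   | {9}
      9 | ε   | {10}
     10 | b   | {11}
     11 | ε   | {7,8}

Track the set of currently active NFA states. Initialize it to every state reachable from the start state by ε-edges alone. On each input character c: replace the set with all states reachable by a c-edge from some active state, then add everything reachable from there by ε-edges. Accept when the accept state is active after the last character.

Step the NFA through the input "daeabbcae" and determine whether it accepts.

Answer: REJECT

Trace:
initial (ε-close {0}): {0,1,2,6,8}
'd' @ 1: {3,4}
'a' @ 2: {1,2,5,6,8}
'e' @ 3: {9,10}
'a' @ 4: {}  — dead — no transitions
rest 'bbcae' ignored (set empty)
final: {}; accept 7 not in set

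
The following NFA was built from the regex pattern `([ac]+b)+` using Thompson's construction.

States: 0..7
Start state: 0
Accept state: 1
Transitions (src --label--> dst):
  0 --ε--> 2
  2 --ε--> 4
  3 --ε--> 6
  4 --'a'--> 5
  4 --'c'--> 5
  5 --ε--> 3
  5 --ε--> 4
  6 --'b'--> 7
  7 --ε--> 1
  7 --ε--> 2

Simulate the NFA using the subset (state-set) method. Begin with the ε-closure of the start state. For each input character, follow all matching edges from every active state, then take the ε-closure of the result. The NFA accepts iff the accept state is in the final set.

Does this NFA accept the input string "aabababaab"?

Answer: ACCEPT

Trace:
initial (ε-close {0}): {0,2,4}
'a' @ 1: {3,4,5,6}
'a' @ 2: {3,4,5,6}
'b' @ 3: {1,2,4,7}  ✓accept
'a' @ 4: {3,4,5,6}
'b' @ 5: {1,2,4,7}  ✓accept
'a' @ 6: {3,4,5,6}
'b' @ 7: {1,2,4,7}  ✓accept
'a' @ 8: {3,4,5,6}
'a' @ 9: {3,4,5,6}
'b' @ 10: {1,2,4,7}  ✓accept
after full input: {1,2,4,7}  (accept=1 in)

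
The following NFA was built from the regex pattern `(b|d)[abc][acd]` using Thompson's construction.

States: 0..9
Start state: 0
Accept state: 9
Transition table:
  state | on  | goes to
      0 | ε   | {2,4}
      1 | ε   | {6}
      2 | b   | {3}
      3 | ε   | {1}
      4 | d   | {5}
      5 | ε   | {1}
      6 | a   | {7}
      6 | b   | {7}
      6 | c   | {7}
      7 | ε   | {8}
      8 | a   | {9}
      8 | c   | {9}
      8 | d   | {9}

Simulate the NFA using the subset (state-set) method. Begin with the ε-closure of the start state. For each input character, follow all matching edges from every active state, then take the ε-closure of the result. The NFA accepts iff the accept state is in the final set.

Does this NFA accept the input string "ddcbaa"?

S₀ = ε-closure({0}) = {0,2,4}
'd' @ 1: {1,5,6}
'd' @ 2: {}  — dead — no transitions
rest 'cbaa' ignored (set empty)
after full input: {}  (accept=9 not in)

Answer: REJECT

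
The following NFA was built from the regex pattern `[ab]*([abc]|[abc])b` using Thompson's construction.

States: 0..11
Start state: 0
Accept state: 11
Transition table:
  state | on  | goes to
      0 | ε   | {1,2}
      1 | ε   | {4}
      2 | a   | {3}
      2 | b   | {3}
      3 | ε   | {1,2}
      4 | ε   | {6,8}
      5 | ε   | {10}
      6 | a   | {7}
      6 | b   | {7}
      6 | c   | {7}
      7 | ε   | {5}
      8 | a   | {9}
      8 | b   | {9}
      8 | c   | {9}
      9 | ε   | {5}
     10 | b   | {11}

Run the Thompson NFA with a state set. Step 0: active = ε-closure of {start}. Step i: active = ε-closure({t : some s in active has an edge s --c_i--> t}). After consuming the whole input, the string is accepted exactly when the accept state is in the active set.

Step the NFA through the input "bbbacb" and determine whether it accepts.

Answer: ACCEPT

Trace:
start: ε-closure({0}) = {0,1,2,4,6,8}
'b' @ 1: {1,2,3,4,5,6,7,8,9,10}
'b' @ 2: {1,2,3,4,5,6,7,8,9,10,11}  ✓accept
'b' @ 3: {1,2,3,4,5,6,7,8,9,10,11}  ✓accept
'a' @ 4: {1,2,3,4,5,6,7,8,9,10}
'c' @ 5: {5,7,9,10}
'b' @ 6: {11}  ✓accept
final: {11}; accept 11 in set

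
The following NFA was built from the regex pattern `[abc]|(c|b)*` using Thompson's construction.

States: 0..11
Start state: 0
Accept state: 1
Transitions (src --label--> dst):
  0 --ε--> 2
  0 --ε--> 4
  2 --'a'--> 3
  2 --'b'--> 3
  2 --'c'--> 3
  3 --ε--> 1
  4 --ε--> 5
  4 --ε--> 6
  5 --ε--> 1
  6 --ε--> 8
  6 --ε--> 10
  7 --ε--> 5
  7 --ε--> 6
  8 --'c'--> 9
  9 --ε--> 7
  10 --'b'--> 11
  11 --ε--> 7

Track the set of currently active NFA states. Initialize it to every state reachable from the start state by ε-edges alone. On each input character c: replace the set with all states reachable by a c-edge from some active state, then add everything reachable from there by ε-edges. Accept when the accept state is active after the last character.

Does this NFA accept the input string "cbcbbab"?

Answer: REJECT

Trace:
S₀ = ε-closure({0}) = {0,1,2,4,5,6,8,10}
'c' @ 1: {1,3,5,6,7,8,9,10}  ✓accept
'b' @ 2: {1,5,6,7,8,10,11}  ✓accept
'c' @ 3: {1,5,6,7,8,9,10}  ✓accept
'b' @ 4: {1,5,6,7,8,10,11}  ✓accept
'b' @ 5: {1,5,6,7,8,10,11}  ✓accept
'a' @ 6: {}  — dead — no transitions
rest 'b' ignored (set empty)
after full input: {}  (accept=1 not in)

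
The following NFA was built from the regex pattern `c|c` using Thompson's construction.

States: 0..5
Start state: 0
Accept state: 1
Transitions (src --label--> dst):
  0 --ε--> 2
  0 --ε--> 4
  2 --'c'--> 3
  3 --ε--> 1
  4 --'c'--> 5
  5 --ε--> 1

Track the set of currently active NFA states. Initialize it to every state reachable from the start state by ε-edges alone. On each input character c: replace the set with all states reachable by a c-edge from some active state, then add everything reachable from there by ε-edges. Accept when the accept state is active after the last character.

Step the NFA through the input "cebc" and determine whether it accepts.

Answer: REJECT

Trace:
start: ε-closure({0}) = {0,2,4}
'c' @ 1: {1,3,5}  ✓accept
'e' @ 2: {}  — dead — no transitions
rest 'bc' ignored (set empty)
end set {} — state 1 not in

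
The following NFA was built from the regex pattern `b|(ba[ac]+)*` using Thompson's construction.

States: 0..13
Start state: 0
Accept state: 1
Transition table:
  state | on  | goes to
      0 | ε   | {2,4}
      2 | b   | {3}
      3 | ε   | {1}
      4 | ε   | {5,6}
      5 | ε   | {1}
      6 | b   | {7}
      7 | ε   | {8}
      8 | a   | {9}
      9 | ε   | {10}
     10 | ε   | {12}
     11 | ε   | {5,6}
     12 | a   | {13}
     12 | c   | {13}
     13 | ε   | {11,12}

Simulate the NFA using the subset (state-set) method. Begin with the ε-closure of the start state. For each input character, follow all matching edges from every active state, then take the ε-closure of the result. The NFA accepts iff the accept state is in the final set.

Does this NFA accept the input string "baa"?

initial (ε-close {0}): {0,1,2,4,5,6}
'b' @ 1: {1,3,7,8}  [accepting]
'a' @ 2: {9,10,12}
'a' @ 3: {1,5,6,11,12,13}  [accepting]
end set {1,5,6,11,12,13} — state 1 in

Answer: ACCEPT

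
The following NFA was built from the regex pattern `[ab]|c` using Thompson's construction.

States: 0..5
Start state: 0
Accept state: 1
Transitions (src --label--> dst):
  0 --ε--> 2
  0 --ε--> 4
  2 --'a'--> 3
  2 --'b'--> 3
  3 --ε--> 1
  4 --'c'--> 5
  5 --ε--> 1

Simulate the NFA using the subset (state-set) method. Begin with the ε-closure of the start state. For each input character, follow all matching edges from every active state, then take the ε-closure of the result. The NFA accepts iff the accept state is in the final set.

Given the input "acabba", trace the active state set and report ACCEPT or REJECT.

S₀ = ε-closure({0}) = {0,2,4}
'a' @ 1: {1,3}  (accept∈set)
'c' @ 2: {}  — no active states
rest 'abba' ignored (set empty)
end set {} — state 1 not in

Answer: REJECT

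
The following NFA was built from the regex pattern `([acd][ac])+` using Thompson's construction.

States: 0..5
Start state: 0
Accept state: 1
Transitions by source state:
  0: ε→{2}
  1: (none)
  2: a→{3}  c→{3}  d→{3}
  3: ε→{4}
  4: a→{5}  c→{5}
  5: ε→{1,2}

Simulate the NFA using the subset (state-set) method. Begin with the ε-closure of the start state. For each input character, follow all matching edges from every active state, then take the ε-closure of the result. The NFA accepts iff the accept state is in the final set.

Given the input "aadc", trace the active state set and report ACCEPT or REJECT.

Answer: ACCEPT

Steps:
S₀ = ε-closure({0}) = {0,2}
'a' @ 1: {3,4}
'a' @ 2: {1,2,5}  [accepting]
'd' @ 3: {3,4}
'c' @ 4: {1,2,5}  [accepting]
final: {1,2,5}; accept 1 in set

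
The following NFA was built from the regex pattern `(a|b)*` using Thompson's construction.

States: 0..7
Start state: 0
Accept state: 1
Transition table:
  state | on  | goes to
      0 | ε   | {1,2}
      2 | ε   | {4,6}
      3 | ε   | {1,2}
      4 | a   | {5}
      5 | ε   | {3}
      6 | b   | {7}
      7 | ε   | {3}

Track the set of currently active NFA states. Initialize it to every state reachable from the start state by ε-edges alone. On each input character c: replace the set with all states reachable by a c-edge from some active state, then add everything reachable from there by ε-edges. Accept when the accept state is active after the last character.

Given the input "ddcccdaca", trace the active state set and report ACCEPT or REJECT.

Answer: REJECT

Derivation:
start: ε-closure({0}) = {0,1,2,4,6}
'd' @ 1: {}  — dead — no transitions
rest 'dcccdaca' ignored (set empty)
after full input: {}  (accept=1 not in)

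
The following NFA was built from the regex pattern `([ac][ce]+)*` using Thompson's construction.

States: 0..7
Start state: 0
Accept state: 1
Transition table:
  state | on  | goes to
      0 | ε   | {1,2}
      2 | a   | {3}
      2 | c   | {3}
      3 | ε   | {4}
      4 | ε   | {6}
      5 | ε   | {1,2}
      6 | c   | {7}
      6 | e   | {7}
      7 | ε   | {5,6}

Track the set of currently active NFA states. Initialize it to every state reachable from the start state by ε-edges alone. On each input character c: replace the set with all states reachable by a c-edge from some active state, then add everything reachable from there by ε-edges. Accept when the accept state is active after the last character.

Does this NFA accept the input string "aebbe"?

start: ε-closure({0}) = {0,1,2}
'a' @ 1: {3,4,6}
'e' @ 2: {1,2,5,6,7}  (accept∈set)
'b' @ 3: {}  — no active states
rest 'be' ignored (set empty)
end set {} — state 1 not in

Answer: REJECT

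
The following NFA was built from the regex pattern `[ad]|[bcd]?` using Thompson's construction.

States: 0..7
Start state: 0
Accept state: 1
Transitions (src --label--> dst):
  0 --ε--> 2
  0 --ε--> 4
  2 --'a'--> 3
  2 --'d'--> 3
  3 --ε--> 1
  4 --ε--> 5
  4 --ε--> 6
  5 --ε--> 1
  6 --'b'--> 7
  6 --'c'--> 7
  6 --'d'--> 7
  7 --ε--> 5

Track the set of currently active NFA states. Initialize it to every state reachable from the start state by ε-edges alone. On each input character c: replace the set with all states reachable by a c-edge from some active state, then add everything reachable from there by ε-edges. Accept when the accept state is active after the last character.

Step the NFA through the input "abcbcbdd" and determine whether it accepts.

Answer: REJECT

Derivation:
initial (ε-close {0}): {0,1,2,4,5,6}
'a' @ 1: {1,3}  ✓accept
'b' @ 2: {}  — dead — no transitions
rest 'cbcbdd' ignored (set empty)
end set {} — state 1 not in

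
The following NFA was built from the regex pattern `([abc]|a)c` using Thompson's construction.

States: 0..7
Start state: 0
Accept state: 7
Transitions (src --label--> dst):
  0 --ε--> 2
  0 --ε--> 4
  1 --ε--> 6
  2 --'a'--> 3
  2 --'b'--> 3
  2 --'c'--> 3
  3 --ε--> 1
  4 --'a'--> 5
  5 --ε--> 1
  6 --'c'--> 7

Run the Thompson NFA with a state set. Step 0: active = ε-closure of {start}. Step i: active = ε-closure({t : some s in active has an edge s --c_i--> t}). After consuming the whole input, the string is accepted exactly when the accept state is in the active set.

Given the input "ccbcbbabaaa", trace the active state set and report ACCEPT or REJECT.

Answer: REJECT

Trace:
S₀ = ε-closure({0}) = {0,2,4}
'c' @ 1: {1,3,6}
'c' @ 2: {7}  ✓accept
'b' @ 3: {}  — no active states
rest 'cbbabaaa' ignored (set empty)
end set {} — state 7 not in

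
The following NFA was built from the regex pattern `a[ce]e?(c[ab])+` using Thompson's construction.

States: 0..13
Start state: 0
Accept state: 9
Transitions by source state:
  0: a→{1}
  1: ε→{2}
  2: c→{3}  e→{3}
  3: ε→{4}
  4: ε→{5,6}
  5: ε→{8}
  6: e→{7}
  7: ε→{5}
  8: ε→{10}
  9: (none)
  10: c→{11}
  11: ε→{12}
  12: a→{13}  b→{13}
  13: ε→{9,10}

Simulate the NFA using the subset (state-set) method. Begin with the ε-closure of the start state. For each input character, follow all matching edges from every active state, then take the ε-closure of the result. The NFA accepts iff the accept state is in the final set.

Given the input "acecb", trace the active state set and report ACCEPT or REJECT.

Answer: ACCEPT

Derivation:
S₀ = ε-closure({0}) = {0}
'a' @ 1: {1,2}
'c' @ 2: {3,4,5,6,8,10}
'e' @ 3: {5,7,8,10}
'c' @ 4: {11,12}
'b' @ 5: {9,10,13}  ✓accept
after full input: {9,10,13}  (accept=9 in)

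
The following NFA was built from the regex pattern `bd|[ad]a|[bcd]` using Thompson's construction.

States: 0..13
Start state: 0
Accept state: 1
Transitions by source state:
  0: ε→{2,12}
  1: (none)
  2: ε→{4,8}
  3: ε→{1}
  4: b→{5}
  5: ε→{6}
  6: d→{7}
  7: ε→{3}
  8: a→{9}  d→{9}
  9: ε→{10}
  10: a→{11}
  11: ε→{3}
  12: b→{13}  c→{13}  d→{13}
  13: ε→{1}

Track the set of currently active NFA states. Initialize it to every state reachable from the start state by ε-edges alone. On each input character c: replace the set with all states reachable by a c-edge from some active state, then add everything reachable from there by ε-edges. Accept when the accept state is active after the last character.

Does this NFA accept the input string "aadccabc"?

Answer: REJECT

Derivation:
initial (ε-close {0}): {0,2,4,8,12}
'a' @ 1: {9,10}
'a' @ 2: {1,3,11}  ✓accept
'd' @ 3: {}  — dead — no transitions
rest 'ccabc' ignored (set empty)
after full input: {}  (accept=1 not in)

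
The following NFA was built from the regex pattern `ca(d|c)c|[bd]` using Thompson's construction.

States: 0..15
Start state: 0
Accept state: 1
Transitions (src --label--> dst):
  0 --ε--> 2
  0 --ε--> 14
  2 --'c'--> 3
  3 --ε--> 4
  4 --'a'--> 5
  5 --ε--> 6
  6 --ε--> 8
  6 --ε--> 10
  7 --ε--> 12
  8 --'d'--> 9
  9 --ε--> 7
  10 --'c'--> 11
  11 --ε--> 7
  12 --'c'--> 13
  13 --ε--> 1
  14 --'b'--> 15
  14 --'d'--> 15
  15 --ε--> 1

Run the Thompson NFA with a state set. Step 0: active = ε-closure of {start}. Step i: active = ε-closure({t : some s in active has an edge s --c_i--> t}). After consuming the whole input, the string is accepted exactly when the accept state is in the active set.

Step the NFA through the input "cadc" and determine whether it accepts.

S₀ = ε-closure({0}) = {0,2,14}
'c' @ 1: {3,4}
'a' @ 2: {5,6,8,10}
'd' @ 3: {7,9,12}
'c' @ 4: {1,13}  ✓accept
end set {1,13} — state 1 in

Answer: ACCEPT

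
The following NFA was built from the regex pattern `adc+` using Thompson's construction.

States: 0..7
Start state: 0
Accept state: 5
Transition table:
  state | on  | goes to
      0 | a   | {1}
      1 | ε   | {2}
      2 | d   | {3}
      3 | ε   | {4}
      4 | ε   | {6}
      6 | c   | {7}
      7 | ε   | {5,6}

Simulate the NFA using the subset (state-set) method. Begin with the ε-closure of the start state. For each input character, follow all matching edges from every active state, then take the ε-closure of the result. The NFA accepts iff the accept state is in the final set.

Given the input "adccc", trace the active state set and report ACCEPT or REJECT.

Answer: ACCEPT

Derivation:
start: ε-closure({0}) = {0}
'a' @ 1: {1,2}
'd' @ 2: {3,4,6}
'c' @ 3: {5,6,7}  ✓accept
'c' @ 4: {5,6,7}  ✓accept
'c' @ 5: {5,6,7}  ✓accept
after full input: {5,6,7}  (accept=5 in)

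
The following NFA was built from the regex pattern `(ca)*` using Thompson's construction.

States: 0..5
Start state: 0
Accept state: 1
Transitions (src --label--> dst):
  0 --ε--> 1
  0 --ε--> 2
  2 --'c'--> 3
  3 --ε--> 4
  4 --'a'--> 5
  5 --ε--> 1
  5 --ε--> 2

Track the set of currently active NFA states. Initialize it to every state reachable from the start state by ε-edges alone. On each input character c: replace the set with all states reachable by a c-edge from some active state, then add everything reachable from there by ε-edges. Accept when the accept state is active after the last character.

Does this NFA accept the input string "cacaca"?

initial (ε-close {0}): {0,1,2}
'c' @ 1: {3,4}
'a' @ 2: {1,2,5}  ✓accept
'c' @ 3: {3,4}
'a' @ 4: {1,2,5}  ✓accept
'c' @ 5: {3,4}
'a' @ 6: {1,2,5}  ✓accept
end set {1,2,5} — state 1 in

Answer: ACCEPT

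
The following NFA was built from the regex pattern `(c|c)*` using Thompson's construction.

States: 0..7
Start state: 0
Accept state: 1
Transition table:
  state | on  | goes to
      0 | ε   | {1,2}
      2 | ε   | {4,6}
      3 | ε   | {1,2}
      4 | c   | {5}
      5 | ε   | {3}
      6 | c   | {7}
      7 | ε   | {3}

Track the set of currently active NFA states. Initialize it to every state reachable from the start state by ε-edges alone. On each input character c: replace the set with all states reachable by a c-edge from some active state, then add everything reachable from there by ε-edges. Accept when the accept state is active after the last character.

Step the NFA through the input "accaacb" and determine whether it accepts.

S₀ = ε-closure({0}) = {0,1,2,4,6}
'a' @ 1: {}  — dead — no transitions
rest 'ccaacb' ignored (set empty)
end set {} — state 1 not in

Answer: REJECT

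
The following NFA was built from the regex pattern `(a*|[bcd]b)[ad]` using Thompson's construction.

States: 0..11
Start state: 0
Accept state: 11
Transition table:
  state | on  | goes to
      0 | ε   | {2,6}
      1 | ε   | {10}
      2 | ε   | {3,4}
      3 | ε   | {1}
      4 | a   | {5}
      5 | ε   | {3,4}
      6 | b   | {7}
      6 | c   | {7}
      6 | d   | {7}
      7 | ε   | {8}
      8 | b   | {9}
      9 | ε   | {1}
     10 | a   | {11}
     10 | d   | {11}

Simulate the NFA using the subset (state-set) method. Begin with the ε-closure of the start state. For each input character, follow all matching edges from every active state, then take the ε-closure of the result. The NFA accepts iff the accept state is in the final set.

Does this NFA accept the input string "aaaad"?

Answer: ACCEPT

Derivation:
initial (ε-close {0}): {0,1,2,3,4,6,10}
'a' @ 1: {1,3,4,5,10,11}  [accepting]
'a' @ 2: {1,3,4,5,10,11}  [accepting]
'a' @ 3: {1,3,4,5,10,11}  [accepting]
'a' @ 4: {1,3,4,5,10,11}  [accepting]
'd' @ 5: {11}  [accepting]
end set {11} — state 11 in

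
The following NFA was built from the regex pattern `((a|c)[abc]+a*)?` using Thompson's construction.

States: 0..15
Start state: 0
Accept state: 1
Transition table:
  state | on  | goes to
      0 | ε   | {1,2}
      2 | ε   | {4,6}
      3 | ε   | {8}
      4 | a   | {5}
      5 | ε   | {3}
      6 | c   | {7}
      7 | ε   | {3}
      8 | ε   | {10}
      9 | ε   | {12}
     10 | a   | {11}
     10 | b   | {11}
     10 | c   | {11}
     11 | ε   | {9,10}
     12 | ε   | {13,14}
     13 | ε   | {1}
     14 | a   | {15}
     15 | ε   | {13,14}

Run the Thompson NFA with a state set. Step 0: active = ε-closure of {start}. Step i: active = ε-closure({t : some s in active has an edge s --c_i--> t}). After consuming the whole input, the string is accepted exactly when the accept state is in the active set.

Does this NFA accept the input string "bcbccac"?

Answer: REJECT

Steps:
S₀ = ε-closure({0}) = {0,1,2,4,6}
'b' @ 1: {}  — state set empty
rest 'cbccac' ignored (set empty)
after full input: {}  (accept=1 not in)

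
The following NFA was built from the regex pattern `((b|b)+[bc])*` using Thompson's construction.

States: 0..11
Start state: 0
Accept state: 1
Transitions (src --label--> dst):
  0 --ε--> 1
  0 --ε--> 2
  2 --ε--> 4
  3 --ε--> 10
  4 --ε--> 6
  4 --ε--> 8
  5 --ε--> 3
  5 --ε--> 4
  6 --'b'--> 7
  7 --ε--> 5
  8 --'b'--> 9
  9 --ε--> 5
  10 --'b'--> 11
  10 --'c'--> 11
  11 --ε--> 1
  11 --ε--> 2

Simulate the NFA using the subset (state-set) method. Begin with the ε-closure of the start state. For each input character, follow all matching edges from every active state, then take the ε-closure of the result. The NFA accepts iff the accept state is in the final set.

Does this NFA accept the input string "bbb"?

Answer: ACCEPT

Derivation:
initial (ε-close {0}): {0,1,2,4,6,8}
'b' @ 1: {3,4,5,6,7,8,9,10}
'b' @ 2: {1,2,3,4,5,6,7,8,9,10,11}  (accept∈set)
'b' @ 3: {1,2,3,4,5,6,7,8,9,10,11}  (accept∈set)
final: {1,2,3,4,5,6,7,8,9,10,11}; accept 1 in set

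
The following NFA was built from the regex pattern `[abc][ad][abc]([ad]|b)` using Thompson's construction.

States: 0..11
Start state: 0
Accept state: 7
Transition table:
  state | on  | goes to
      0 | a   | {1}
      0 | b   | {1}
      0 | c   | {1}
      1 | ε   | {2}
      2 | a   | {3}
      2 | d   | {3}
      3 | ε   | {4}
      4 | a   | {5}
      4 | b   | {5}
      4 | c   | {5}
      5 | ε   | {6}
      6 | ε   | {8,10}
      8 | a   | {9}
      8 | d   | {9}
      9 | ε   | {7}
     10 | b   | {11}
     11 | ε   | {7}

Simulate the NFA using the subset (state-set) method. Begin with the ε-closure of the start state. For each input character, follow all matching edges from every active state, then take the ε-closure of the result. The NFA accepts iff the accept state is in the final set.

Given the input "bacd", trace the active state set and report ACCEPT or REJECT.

S₀ = ε-closure({0}) = {0}
'b' @ 1: {1,2}
'a' @ 2: {3,4}
'c' @ 3: {5,6,8,10}
'd' @ 4: {7,9}  [accepting]
final: {7,9}; accept 7 in set

Answer: ACCEPT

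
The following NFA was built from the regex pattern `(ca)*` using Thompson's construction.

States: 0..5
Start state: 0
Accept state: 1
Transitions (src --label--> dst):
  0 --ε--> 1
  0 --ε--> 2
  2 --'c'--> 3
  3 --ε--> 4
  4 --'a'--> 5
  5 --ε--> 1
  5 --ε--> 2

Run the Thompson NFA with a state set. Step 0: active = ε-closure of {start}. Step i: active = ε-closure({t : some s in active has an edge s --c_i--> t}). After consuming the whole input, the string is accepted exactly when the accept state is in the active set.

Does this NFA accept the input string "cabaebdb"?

S₀ = ε-closure({0}) = {0,1,2}
'c' @ 1: {3,4}
'a' @ 2: {1,2,5}  (accept∈set)
'b' @ 3: {}  — no active states
rest 'aebdb' ignored (set empty)
final: {}; accept 1 not in set

Answer: REJECT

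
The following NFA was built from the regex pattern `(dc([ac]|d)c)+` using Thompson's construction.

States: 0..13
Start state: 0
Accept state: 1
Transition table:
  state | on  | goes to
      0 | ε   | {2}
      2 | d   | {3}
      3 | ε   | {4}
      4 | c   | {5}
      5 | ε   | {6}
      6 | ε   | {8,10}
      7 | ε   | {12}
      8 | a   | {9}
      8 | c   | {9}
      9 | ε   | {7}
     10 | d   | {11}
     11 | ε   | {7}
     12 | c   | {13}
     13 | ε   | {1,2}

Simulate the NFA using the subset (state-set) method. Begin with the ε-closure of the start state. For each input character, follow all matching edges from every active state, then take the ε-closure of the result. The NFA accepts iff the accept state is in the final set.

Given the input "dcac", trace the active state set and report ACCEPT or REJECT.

start: ε-closure({0}) = {0,2}
'd' @ 1: {3,4}
'c' @ 2: {5,6,8,10}
'a' @ 3: {7,9,12}
'c' @ 4: {1,2,13}  ✓accept
end set {1,2,13} — state 1 in

Answer: ACCEPT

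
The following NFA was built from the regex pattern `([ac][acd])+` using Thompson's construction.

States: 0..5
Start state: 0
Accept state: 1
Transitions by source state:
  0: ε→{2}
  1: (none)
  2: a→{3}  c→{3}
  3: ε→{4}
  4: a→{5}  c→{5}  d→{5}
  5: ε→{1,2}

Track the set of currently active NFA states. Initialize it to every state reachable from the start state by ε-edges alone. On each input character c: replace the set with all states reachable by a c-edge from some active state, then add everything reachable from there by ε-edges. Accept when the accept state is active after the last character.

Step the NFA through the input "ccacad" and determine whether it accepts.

Answer: ACCEPT

Derivation:
S₀ = ε-closure({0}) = {0,2}
'c' @ 1: {3,4}
'c' @ 2: {1,2,5}  ✓accept
'a' @ 3: {3,4}
'c' @ 4: {1,2,5}  ✓accept
'a' @ 5: {3,4}
'd' @ 6: {1,2,5}  ✓accept
final: {1,2,5}; accept 1 in set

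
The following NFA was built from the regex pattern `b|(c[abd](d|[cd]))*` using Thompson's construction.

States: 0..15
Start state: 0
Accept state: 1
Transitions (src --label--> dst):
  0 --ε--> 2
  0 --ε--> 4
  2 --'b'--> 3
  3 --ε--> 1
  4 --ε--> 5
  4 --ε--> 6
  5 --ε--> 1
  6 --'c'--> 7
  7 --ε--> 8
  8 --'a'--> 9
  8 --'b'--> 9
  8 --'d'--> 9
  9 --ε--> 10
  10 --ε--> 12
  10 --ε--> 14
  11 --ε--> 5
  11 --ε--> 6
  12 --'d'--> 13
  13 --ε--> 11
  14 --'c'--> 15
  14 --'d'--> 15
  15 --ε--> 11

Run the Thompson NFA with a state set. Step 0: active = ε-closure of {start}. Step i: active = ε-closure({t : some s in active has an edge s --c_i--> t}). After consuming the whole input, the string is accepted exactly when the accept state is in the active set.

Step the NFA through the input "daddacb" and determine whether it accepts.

Answer: REJECT

Steps:
S₀ = ε-closure({0}) = {0,1,2,4,5,6}
'd' @ 1: {}  — dead — no transitions
rest 'addacb' ignored (set empty)
after full input: {}  (accept=1 not in)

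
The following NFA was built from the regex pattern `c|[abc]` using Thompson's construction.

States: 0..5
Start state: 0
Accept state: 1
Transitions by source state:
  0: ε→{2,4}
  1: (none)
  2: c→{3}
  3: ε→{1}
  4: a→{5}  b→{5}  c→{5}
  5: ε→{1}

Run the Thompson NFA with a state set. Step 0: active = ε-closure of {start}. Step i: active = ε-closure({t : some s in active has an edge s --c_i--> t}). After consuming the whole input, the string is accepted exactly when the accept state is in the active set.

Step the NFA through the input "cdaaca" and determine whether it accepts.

Answer: REJECT

Trace:
S₀ = ε-closure({0}) = {0,2,4}
'c' @ 1: {1,3,5}  (accept∈set)
'd' @ 2: {}  — state set empty
rest 'aaca' ignored (set empty)
after full input: {}  (accept=1 not in)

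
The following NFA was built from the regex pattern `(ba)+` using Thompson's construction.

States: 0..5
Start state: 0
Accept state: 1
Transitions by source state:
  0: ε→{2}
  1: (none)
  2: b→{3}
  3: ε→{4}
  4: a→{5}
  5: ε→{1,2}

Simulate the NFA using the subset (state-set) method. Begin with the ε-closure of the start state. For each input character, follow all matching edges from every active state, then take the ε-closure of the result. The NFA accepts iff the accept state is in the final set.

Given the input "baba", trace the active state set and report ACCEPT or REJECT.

start: ε-closure({0}) = {0,2}
'b' @ 1: {3,4}
'a' @ 2: {1,2,5}  (accept∈set)
'b' @ 3: {3,4}
'a' @ 4: {1,2,5}  (accept∈set)
after full input: {1,2,5}  (accept=1 in)

Answer: ACCEPT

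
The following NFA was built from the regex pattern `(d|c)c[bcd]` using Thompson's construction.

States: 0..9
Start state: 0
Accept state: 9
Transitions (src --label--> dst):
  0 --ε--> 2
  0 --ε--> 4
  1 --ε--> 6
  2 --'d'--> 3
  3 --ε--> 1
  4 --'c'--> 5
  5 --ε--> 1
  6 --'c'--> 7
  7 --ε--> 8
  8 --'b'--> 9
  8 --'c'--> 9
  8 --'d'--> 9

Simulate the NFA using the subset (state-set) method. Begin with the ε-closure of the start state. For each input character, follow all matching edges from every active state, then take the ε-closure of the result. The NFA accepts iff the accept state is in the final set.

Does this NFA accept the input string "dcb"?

Answer: ACCEPT

Steps:
start: ε-closure({0}) = {0,2,4}
'd' @ 1: {1,3,6}
'c' @ 2: {7,8}
'b' @ 3: {9}  [accepting]
final: {9}; accept 9 in set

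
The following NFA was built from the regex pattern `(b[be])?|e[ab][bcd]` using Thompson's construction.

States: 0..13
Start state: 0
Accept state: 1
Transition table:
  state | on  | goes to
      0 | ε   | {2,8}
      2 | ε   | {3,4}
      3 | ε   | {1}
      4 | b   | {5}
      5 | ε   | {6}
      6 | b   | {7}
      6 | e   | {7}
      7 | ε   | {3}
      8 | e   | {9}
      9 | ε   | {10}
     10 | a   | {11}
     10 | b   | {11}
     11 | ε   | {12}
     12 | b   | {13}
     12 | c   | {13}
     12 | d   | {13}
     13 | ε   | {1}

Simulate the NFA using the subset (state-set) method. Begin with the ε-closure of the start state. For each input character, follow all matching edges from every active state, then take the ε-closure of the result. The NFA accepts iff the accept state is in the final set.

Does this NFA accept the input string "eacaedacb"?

Answer: REJECT

Steps:
S₀ = ε-closure({0}) = {0,1,2,3,4,8}
'e' @ 1: {9,10}
'a' @ 2: {11,12}
'c' @ 3: {1,13}  (accept∈set)
'a' @ 4: {}  — dead — no transitions
rest 'edacb' ignored (set empty)
after full input: {}  (accept=1 not in)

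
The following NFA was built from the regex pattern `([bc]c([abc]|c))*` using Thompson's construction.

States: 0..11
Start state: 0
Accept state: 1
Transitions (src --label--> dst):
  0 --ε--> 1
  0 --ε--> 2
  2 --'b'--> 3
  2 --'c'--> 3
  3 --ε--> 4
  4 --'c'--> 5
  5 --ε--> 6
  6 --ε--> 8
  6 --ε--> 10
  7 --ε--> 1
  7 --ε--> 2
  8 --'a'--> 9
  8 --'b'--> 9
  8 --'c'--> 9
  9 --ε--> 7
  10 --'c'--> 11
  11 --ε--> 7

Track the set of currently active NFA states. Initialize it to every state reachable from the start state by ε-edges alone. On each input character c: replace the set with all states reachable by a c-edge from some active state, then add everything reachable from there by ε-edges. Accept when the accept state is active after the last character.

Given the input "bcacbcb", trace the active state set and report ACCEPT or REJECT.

Answer: REJECT

Trace:
initial (ε-close {0}): {0,1,2}
'b' @ 1: {3,4}
'c' @ 2: {5,6,8,10}
'a' @ 3: {1,2,7,9}  (accept∈set)
'c' @ 4: {3,4}
'b' @ 5: {}  — no active states
rest 'cb' ignored (set empty)
after full input: {}  (accept=1 not in)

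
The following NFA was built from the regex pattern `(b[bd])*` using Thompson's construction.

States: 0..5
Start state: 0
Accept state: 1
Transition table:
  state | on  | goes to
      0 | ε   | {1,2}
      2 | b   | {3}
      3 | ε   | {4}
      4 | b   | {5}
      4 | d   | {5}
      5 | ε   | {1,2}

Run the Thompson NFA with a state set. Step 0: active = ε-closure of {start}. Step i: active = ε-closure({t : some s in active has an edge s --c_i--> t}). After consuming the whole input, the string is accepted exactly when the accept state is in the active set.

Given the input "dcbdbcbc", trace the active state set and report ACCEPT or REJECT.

initial (ε-close {0}): {0,1,2}
'd' @ 1: {}  — dead — no transitions
rest 'cbdbcbc' ignored (set empty)
end set {} — state 1 not in

Answer: REJECT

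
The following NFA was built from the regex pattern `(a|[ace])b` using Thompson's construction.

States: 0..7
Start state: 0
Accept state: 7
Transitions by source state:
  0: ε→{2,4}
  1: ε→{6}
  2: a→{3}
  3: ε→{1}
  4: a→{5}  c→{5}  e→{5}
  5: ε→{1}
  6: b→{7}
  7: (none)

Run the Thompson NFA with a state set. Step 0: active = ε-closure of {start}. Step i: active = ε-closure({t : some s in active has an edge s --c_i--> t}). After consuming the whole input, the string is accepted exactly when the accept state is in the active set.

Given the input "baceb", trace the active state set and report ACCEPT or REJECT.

start: ε-closure({0}) = {0,2,4}
'b' @ 1: {}  — state set empty
rest 'aceb' ignored (set empty)
after full input: {}  (accept=7 not in)

Answer: REJECT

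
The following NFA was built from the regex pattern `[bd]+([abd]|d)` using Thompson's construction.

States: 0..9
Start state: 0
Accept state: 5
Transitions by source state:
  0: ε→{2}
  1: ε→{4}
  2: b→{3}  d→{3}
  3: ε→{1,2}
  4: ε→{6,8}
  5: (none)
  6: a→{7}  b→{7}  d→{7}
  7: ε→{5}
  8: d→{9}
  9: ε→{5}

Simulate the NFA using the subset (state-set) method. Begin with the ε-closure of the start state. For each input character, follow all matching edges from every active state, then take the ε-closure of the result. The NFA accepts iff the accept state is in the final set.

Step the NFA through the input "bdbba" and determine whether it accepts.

S₀ = ε-closure({0}) = {0,2}
'b' @ 1: {1,2,3,4,6,8}
'd' @ 2: {1,2,3,4,5,6,7,8,9}  (accept∈set)
'b' @ 3: {1,2,3,4,5,6,7,8}  (accept∈set)
'b' @ 4: {1,2,3,4,5,6,7,8}  (accept∈set)
'a' @ 5: {5,7}  (accept∈set)
final: {5,7}; accept 5 in set

Answer: ACCEPT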